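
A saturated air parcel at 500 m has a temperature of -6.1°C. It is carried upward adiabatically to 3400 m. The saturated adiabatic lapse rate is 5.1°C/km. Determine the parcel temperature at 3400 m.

500–3400 m, saturated adiabatic: Δz = 2.9 km ⇒ ΔT = -14.79°C; T = -20.89°C

-20.89°C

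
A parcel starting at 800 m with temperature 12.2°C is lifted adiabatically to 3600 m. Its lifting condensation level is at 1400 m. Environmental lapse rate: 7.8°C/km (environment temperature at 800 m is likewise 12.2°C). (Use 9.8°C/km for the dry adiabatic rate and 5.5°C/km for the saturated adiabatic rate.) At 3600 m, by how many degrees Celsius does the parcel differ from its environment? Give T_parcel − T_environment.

+3.86°C (parcel warmer than environment)

Parcel:
  Dry to 1400 m: -9.8 × 0.6 km = -5.88°C, so T = 6.32°C.
  Saturated to 3600 m: -5.5 × 2.2 km = -12.1°C, so T = -5.78°C.
Environment:
  Environment to 3600 m: -7.8 × 2.8 km = -21.84°C, so T = -9.64°C.
T_parcel − T_env = -5.78 − (-9.64) = +3.86°C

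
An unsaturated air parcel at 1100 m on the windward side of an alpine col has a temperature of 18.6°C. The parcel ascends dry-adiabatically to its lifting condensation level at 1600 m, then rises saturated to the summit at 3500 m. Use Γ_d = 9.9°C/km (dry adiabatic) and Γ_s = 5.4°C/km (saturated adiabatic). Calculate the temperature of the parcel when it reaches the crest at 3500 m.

From 1100 m to 1600 m (dry): cools by 9.9 × 0.5 = 4.95°C, giving 13.65°C.
From 1600 m to 3500 m (saturated): cools by 5.4 × 1.9 = 10.26°C, giving 3.39°C.

3.39°C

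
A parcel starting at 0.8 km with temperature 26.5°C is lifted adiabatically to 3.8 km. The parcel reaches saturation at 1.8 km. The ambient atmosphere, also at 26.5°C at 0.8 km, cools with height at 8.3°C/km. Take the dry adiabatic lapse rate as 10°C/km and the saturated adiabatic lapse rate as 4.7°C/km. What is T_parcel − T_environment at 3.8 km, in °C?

Parcel:
  Dry to 1800 m: -10 × 1 km = -10°C, so T = 16.5°C.
  Saturated to 3800 m: -4.7 × 2 km = -9.4°C, so T = 7.1°C.
Environment:
  Environment to 3800 m: -8.3 × 3 km = -24.9°C, so T = 1.6°C.
T_parcel − T_env = 7.1 − 1.6 = +5.5°C

+5.5°C (parcel warmer than environment)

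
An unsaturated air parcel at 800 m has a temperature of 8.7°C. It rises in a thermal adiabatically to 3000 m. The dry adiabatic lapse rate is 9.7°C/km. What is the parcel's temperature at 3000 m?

-12.64°C

800–3000 m, dry adiabatic: Δz = 2.2 km ⇒ ΔT = -21.34°C; T = -12.64°C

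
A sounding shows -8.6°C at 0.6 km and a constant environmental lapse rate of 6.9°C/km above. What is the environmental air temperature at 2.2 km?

600–2200 m, environmental: Δz = 1.6 km ⇒ ΔT = -11.04°C; T = -19.64°C

-19.64°C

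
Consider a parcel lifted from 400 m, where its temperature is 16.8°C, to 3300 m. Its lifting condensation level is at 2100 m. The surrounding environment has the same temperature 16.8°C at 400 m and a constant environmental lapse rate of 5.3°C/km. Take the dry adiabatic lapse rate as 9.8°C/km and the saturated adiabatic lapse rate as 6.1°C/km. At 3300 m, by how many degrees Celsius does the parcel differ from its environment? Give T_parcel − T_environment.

Parcel:
  400–2100 m, dry: Δz = 1.7 km ⇒ ΔT = -16.66°C; T = 0.14°C
  2100–3300 m, saturated: Δz = 1.2 km ⇒ ΔT = -7.32°C; T = -7.18°C
Environment:
  400–3300 m, environment: Δz = 2.9 km ⇒ ΔT = -15.37°C; T = 1.43°C
T_parcel − T_env = -7.18 − 1.43 = -8.61°C

-8.61°C (parcel cooler than environment)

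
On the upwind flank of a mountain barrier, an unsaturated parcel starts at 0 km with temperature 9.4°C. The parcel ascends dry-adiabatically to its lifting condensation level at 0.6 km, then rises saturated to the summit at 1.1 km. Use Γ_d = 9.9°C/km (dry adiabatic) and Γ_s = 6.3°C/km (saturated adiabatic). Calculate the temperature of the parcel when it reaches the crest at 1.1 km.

0.31°C

0–600 m, dry: Δz = 0.6 km ⇒ ΔT = -5.94°C; T = 3.46°C
600–1100 m, saturated: Δz = 0.5 km ⇒ ΔT = -3.15°C; T = 0.31°C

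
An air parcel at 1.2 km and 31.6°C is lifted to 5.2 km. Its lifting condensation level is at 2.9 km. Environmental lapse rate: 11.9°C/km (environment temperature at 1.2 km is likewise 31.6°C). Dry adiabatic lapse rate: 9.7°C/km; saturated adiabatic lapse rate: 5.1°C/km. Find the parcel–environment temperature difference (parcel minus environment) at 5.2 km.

Parcel:
  1200–2900 m, dry: Δz = 1.7 km ⇒ ΔT = -16.49°C; T = 15.11°C
  2900–5200 m, saturated: Δz = 2.3 km ⇒ ΔT = -11.73°C; T = 3.38°C
Environment:
  1200–5200 m, environment: Δz = 4 km ⇒ ΔT = -47.6°C; T = -16°C
T_parcel − T_env = 3.38 − (-16) = +19.38°C

+19.38°C (parcel warmer than environment)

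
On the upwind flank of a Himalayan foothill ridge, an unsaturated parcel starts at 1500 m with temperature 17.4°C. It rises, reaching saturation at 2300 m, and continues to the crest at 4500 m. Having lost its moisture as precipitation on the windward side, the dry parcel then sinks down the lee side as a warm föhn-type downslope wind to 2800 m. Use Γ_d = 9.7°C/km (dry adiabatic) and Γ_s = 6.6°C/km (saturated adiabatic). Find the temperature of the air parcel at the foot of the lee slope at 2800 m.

11.61°C

1500 → 2300 m (dry, 9.7°C/km): ΔT = -9.7 × 0.8 = -7.76°C → T = 9.64°C
2300 → 4500 m (saturated, 6.6°C/km): ΔT = -6.6 × 2.2 = -14.52°C → T = -4.88°C
4500 → 2800 m (dry descent, 9.7°C/km): ΔT = +9.7 × 1.7 = +16.49°C → T = 11.61°C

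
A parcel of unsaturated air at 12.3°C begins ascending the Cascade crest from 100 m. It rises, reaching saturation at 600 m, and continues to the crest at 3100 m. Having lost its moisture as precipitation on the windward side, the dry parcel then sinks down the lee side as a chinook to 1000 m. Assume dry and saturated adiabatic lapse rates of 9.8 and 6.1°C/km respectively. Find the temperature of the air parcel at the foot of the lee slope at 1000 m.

12.73°C

100 → 600 m (dry, 9.8°C/km): ΔT = -9.8 × 0.5 = -4.9°C → T = 7.4°C
600 → 3100 m (saturated, 6.1°C/km): ΔT = -6.1 × 2.5 = -15.25°C → T = -7.85°C
3100 → 1000 m (dry descent, 9.8°C/km): ΔT = +9.8 × 2.1 = +20.58°C → T = 12.73°C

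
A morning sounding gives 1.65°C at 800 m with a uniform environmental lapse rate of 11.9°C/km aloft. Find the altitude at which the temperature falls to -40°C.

Height above start = (1.65 − (-40)) / 11.9 = 3.5 km
Altitude = 800 m + 3500 m = 4300 m

4300 m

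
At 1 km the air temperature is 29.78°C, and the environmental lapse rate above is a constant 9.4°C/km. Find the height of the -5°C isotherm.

4.7 km

Height above start = (29.78 − (-5)) / 9.4 = 3.7 km
Altitude = 1000 m + 3700 m = 4700 m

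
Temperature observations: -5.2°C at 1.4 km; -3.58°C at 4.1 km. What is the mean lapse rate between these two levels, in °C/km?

-0.6°C/km

Γ = −ΔT/Δz = (-5.2 − (-3.58)) / (4100 − 1400) m
  = -1.62°C / 2.7 km = -0.6°C/km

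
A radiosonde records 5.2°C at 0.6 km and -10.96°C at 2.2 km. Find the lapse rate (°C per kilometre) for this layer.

Γ = −ΔT/Δz = (5.2 − (-10.96)) / (2200 − 600) m
  = 16.16°C / 1.6 km = 10.1°C/km

10.1°C/km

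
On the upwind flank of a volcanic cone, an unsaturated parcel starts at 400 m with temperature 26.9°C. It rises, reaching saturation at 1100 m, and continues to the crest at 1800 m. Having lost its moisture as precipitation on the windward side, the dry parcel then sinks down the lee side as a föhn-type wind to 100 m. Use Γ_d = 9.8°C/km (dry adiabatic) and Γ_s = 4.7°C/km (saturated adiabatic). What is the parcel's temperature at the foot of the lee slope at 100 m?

From 400 m to 1100 m (dry): cools by 9.8 × 0.7 = 6.86°C, giving 20.04°C.
From 1100 m to 1800 m (saturated): cools by 4.7 × 0.7 = 3.29°C, giving 16.75°C.
From 1800 m to 100 m (dry descent): warms by 9.8 × 1.7 = 16.66°C, giving 33.41°C.

33.41°C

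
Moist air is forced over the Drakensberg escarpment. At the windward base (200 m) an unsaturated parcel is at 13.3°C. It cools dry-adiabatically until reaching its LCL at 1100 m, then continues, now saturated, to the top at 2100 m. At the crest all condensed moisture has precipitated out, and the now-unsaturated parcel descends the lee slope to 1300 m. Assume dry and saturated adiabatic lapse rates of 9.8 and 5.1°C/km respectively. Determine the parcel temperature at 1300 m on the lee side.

7.22°C

Dry to 1100 m: -9.8 × 0.9 km = -8.82°C, so T = 4.48°C.
Saturated to 2100 m: -5.1 × 1 km = -5.1°C, so T = -0.62°C.
Dry descent to 1300 m: +9.8 × 0.8 km = +7.84°C, so T = 7.22°C.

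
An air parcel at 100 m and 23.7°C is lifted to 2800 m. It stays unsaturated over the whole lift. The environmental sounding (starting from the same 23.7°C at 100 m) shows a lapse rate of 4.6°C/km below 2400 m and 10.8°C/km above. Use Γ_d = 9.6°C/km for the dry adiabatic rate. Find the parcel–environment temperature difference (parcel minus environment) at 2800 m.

-11.02°C (parcel cooler than environment)

Parcel:
  100 → 2800 m (dry, 9.6°C/km): ΔT = -9.6 × 2.7 = -25.92°C → T = -2.22°C
Environment:
  100 → 2400 m (environment, lower layer, 4.6°C/km): ΔT = -4.6 × 2.3 = -10.58°C → T = 13.12°C
  2400 → 2800 m (environment, upper layer, 10.8°C/km): ΔT = -10.8 × 0.4 = -4.32°C → T = 8.8°C
T_parcel − T_env = -2.22 − 8.8 = -11.02°C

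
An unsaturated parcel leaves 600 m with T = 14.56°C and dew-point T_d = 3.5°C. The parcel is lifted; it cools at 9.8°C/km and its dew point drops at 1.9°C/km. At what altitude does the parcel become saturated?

T and T_d converge at 9.8 − 1.9 = 7.9°C per km
Height above start = (14.56 − 3.5) / 7.9 = 1.4 km
LCL altitude = 600 m + 1400 m = 2000 m

2000 m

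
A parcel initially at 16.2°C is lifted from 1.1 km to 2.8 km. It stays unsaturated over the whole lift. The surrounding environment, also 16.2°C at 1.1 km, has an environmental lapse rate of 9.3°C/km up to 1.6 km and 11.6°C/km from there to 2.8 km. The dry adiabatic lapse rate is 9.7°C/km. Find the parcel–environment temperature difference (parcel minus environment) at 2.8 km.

+2.08°C (parcel warmer than environment)

Parcel:
  1100–2800 m, dry: Δz = 1.7 km ⇒ ΔT = -16.49°C; T = -0.29°C
Environment:
  1100–1600 m, environment, lower layer: Δz = 0.5 km ⇒ ΔT = -4.65°C; T = 11.55°C
  1600–2800 m, environment, upper layer: Δz = 1.2 km ⇒ ΔT = -13.92°C; T = -2.37°C
T_parcel − T_env = -0.29 − (-2.37) = +2.08°C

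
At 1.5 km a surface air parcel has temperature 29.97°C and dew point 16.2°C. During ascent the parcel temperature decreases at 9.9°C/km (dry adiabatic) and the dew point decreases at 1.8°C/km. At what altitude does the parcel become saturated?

T and T_d converge at 9.9 − 1.8 = 8.1°C per km
Height above start = (29.97 − 16.2) / 8.1 = 1.7 km
LCL altitude = 1500 m + 1700 m = 3200 m

3.2 km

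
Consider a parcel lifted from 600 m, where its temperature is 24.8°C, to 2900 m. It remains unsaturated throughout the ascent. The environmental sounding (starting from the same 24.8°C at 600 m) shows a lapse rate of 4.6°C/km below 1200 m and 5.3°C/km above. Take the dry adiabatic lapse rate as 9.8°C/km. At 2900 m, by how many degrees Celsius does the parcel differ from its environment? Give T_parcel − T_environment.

Parcel:
  From 600 m to 2900 m (dry): cools by 9.8 × 2.3 = 22.54°C, giving 2.26°C.
Environment:
  From 600 m to 1200 m (environment, lower layer): cools by 4.6 × 0.6 = 2.76°C, giving 22.04°C.
  From 1200 m to 2900 m (environment, upper layer): cools by 5.3 × 1.7 = 9.01°C, giving 13.03°C.
T_parcel − T_env = 2.26 − 13.03 = -10.77°C

-10.77°C (parcel cooler than environment)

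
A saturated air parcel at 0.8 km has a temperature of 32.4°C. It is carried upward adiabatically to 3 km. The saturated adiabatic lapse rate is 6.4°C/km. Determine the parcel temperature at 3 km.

From 800 m to 3000 m (saturated adiabatic): cools by 6.4 × 2.2 = 14.08°C, giving 18.32°C.

18.32°C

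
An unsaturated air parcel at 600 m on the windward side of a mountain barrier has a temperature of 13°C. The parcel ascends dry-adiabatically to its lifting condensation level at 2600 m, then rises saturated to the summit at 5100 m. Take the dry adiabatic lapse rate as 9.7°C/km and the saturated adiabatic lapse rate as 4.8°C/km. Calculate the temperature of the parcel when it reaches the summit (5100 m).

-18.4°C

Dry to 2600 m: -9.7 × 2 km = -19.4°C, so T = -6.4°C.
Saturated to 5100 m: -4.8 × 2.5 km = -12°C, so T = -18.4°C.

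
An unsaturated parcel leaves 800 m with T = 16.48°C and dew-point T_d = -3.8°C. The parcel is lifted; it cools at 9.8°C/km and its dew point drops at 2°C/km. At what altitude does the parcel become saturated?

T and T_d converge at 9.8 − 2 = 7.8°C per km
Height above start = (16.48 − (-3.8)) / 7.8 = 2.6 km
LCL altitude = 800 m + 2600 m = 3400 m

3400 m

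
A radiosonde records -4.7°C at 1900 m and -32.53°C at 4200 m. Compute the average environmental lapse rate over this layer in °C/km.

12.1°C/km

Γ = −ΔT/Δz = (-4.7 − (-32.53)) / (4200 − 1900) m
  = 27.83°C / 2.3 km = 12.1°C/km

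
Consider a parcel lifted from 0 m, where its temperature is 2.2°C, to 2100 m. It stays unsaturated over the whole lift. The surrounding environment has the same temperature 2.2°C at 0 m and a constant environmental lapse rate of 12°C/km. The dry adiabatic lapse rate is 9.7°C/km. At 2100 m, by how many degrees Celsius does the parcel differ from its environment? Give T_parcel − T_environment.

+4.83°C (parcel warmer than environment)

Parcel:
  0–2100 m, dry: Δz = 2.1 km ⇒ ΔT = -20.37°C; T = -18.17°C
Environment:
  0–2100 m, environment: Δz = 2.1 km ⇒ ΔT = -25.2°C; T = -23°C
T_parcel − T_env = -18.17 − (-23) = +4.83°C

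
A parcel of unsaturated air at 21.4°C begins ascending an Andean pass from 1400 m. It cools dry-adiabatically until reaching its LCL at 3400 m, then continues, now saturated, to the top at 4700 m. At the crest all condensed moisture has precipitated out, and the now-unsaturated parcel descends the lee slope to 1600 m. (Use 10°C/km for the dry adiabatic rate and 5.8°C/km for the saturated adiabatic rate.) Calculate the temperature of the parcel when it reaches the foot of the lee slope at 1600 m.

24.86°C

1400–3400 m, dry: Δz = 2 km ⇒ ΔT = -20°C; T = 1.4°C
3400–4700 m, saturated: Δz = 1.3 km ⇒ ΔT = -7.54°C; T = -6.14°C
4700–1600 m, dry descent: Δz = 3.1 km ⇒ ΔT = +31°C; T = 24.86°C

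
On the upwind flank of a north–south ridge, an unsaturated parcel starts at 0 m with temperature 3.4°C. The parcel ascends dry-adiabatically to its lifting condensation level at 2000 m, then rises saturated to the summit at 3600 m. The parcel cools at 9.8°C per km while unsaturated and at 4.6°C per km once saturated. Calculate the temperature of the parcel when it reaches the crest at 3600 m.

-23.56°C

From 0 m to 2000 m (dry): cools by 9.8 × 2 = 19.6°C, giving -16.2°C.
From 2000 m to 3600 m (saturated): cools by 4.6 × 1.6 = 7.36°C, giving -23.56°C.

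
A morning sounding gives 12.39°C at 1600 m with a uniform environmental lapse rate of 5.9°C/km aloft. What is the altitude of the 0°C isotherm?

Height above start = (12.39 − 0) / 5.9 = 2.1 km
Altitude = 1600 m + 2100 m = 3700 m

3700 m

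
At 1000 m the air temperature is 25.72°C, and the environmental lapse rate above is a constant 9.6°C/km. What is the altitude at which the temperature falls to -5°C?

4200 m

Height above start = (25.72 − (-5)) / 9.6 = 3.2 km
Altitude = 1000 m + 3200 m = 4200 m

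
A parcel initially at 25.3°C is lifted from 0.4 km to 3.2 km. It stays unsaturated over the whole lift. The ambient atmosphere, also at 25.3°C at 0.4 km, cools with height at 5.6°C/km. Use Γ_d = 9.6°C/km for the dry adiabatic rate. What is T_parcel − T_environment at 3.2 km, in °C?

Parcel:
  400–3200 m, dry: Δz = 2.8 km ⇒ ΔT = -26.88°C; T = -1.58°C
Environment:
  400–3200 m, environment: Δz = 2.8 km ⇒ ΔT = -15.68°C; T = 9.62°C
T_parcel − T_env = -1.58 − 9.62 = -11.2°C

-11.2°C (parcel cooler than environment)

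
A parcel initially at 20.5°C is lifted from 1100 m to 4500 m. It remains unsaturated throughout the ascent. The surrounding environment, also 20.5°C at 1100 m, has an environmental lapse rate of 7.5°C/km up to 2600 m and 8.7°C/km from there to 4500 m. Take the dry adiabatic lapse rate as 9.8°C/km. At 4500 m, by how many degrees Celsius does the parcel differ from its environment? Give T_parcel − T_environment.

Parcel:
  Dry to 4500 m: -9.8 × 3.4 km = -33.32°C, so T = -12.82°C.
Environment:
  Environment, lower layer to 2600 m: -7.5 × 1.5 km = -11.25°C, so T = 9.25°C.
  Environment, upper layer to 4500 m: -8.7 × 1.9 km = -16.53°C, so T = -7.28°C.
T_parcel − T_env = -12.82 − (-7.28) = -5.54°C

-5.54°C (parcel cooler than environment)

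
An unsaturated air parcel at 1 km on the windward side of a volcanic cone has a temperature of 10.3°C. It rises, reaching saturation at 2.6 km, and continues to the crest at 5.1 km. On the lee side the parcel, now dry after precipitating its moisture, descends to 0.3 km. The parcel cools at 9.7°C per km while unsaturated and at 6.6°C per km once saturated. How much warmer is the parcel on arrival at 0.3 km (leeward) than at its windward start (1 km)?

Dry to 2600 m: -9.7 × 1.6 km = -15.52°C, so T = -5.22°C.
Saturated to 5100 m: -6.6 × 2.5 km = -16.5°C, so T = -21.72°C.
Dry descent to 300 m: +9.7 × 4.8 km = +46.56°C, so T = 24.84°C.
Net change vs windward start: 24.84 − 10.3 = +14.54°C

+14.54°C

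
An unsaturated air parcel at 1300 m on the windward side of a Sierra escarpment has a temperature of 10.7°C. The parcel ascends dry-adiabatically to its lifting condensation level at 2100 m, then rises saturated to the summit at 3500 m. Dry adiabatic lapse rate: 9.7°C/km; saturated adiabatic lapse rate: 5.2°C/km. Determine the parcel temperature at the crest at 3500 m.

-4.34°C

Dry to 2100 m: -9.7 × 0.8 km = -7.76°C, so T = 2.94°C.
Saturated to 3500 m: -5.2 × 1.4 km = -7.28°C, so T = -4.34°C.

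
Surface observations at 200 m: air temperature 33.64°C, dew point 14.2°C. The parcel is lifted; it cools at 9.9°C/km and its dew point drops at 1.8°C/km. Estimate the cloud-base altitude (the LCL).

2600 m

T and T_d converge at 9.9 − 1.8 = 8.1°C per km
Height above start = (33.64 − 14.2) / 8.1 = 2.4 km
LCL altitude = 200 m + 2400 m = 2600 m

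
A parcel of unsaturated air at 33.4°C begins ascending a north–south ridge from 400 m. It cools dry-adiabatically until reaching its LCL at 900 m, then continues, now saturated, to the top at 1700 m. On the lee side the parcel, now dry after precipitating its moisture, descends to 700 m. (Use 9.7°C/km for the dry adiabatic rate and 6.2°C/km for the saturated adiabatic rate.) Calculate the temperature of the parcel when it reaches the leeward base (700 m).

33.29°C

From 400 m to 900 m (dry): cools by 9.7 × 0.5 = 4.85°C, giving 28.55°C.
From 900 m to 1700 m (saturated): cools by 6.2 × 0.8 = 4.96°C, giving 23.59°C.
From 1700 m to 700 m (dry descent): warms by 9.7 × 1 = 9.7°C, giving 33.29°C.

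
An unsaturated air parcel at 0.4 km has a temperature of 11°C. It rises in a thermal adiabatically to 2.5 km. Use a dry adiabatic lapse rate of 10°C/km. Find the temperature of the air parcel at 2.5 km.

-10°C

From 400 m to 2500 m (dry adiabatic): cools by 10 × 2.1 = 21°C, giving -10°C.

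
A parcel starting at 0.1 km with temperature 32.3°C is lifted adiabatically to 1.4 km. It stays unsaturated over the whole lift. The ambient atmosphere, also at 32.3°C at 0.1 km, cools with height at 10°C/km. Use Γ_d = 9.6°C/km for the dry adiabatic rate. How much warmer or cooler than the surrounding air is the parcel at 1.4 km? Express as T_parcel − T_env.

+0.52°C (parcel warmer than environment)

Parcel:
  100–1400 m, dry: Δz = 1.3 km ⇒ ΔT = -12.48°C; T = 19.82°C
Environment:
  100–1400 m, environment: Δz = 1.3 km ⇒ ΔT = -13°C; T = 19.3°C
T_parcel − T_env = 19.82 − 19.3 = +0.52°C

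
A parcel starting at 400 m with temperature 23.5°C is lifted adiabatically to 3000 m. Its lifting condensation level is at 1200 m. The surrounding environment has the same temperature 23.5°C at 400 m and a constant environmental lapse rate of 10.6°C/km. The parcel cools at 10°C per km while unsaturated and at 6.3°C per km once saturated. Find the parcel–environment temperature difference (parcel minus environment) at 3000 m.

+8.22°C (parcel warmer than environment)

Parcel:
  400 → 1200 m (dry, 10°C/km): ΔT = -10 × 0.8 = -8°C → T = 15.5°C
  1200 → 3000 m (saturated, 6.3°C/km): ΔT = -6.3 × 1.8 = -11.34°C → T = 4.16°C
Environment:
  400 → 3000 m (environment, 10.6°C/km): ΔT = -10.6 × 2.6 = -27.56°C → T = -4.06°C
T_parcel − T_env = 4.16 − (-4.06) = +8.22°C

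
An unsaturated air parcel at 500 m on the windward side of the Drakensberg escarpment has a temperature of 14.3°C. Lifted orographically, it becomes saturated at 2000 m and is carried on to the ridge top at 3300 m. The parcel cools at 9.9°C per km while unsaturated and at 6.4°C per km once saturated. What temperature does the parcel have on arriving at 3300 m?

500–2000 m, dry: Δz = 1.5 km ⇒ ΔT = -14.85°C; T = -0.55°C
2000–3300 m, saturated: Δz = 1.3 km ⇒ ΔT = -8.32°C; T = -8.87°C

-8.87°C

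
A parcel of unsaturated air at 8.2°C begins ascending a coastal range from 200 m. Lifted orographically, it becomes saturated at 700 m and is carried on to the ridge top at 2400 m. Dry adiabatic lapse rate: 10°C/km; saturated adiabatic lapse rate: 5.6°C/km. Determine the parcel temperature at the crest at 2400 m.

-6.32°C

200 → 700 m (dry, 10°C/km): ΔT = -10 × 0.5 = -5°C → T = 3.2°C
700 → 2400 m (saturated, 5.6°C/km): ΔT = -5.6 × 1.7 = -9.52°C → T = -6.32°C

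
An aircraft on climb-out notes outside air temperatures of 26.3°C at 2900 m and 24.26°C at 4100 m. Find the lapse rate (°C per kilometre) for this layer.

1.7°C/km

Γ = −ΔT/Δz = (26.3 − 24.26) / (4100 − 2900) m
  = 2.04°C / 1.2 km = 1.7°C/km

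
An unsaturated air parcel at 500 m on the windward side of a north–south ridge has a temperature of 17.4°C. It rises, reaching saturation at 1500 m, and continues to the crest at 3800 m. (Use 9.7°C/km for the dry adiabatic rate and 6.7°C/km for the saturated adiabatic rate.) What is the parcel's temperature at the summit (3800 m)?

500–1500 m, dry: Δz = 1 km ⇒ ΔT = -9.7°C; T = 7.7°C
1500–3800 m, saturated: Δz = 2.3 km ⇒ ΔT = -15.41°C; T = -7.71°C

-7.71°C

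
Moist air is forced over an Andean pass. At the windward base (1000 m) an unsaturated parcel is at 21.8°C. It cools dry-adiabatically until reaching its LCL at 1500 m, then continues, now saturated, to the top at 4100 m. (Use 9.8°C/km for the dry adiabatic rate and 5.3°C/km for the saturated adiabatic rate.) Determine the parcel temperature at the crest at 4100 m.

3.12°C

1000–1500 m, dry: Δz = 0.5 km ⇒ ΔT = -4.9°C; T = 16.9°C
1500–4100 m, saturated: Δz = 2.6 km ⇒ ΔT = -13.78°C; T = 3.12°C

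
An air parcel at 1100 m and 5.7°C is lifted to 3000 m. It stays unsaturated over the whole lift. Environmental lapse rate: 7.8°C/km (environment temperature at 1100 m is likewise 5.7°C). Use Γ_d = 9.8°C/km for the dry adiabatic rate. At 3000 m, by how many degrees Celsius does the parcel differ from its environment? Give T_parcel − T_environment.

Parcel:
  Dry to 3000 m: -9.8 × 1.9 km = -18.62°C, so T = -12.92°C.
Environment:
  Environment to 3000 m: -7.8 × 1.9 km = -14.82°C, so T = -9.12°C.
T_parcel − T_env = -12.92 − (-9.12) = -3.8°C

-3.8°C (parcel cooler than environment)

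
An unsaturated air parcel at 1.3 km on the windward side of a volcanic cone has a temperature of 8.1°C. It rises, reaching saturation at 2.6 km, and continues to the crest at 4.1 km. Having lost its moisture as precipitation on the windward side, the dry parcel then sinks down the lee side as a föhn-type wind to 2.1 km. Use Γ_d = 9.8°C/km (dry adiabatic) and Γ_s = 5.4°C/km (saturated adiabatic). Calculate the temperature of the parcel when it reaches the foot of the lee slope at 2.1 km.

6.86°C

Dry to 2600 m: -9.8 × 1.3 km = -12.74°C, so T = -4.64°C.
Saturated to 4100 m: -5.4 × 1.5 km = -8.1°C, so T = -12.74°C.
Dry descent to 2100 m: +9.8 × 2 km = +19.6°C, so T = 6.86°C.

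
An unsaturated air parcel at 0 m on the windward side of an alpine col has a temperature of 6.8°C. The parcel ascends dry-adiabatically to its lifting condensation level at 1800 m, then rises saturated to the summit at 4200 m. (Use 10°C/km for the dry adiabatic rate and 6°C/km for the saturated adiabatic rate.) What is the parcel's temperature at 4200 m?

Dry to 1800 m: -10 × 1.8 km = -18°C, so T = -11.2°C.
Saturated to 4200 m: -6 × 2.4 km = -14.4°C, so T = -25.6°C.

-25.6°C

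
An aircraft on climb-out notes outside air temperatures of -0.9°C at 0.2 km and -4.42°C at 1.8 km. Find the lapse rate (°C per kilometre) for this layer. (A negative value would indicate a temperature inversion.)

Γ = −ΔT/Δz = (-0.9 − (-4.42)) / (1800 − 200) m
  = 3.52°C / 1.6 km = 2.2°C/km

2.2°C/km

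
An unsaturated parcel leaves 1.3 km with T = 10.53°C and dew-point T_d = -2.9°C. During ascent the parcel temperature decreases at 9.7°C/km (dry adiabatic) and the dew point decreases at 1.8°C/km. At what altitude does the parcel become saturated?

T and T_d converge at 9.7 − 1.8 = 7.9°C per km
Height above start = (10.53 − (-2.9)) / 7.9 = 1.7 km
LCL altitude = 1300 m + 1700 m = 3000 m

3 km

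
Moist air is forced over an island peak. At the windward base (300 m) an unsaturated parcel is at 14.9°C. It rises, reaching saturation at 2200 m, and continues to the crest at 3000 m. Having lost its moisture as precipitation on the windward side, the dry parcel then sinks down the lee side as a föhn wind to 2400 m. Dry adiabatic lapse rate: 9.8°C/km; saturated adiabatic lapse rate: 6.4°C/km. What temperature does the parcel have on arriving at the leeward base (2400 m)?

From 300 m to 2200 m (dry): cools by 9.8 × 1.9 = 18.62°C, giving -3.72°C.
From 2200 m to 3000 m (saturated): cools by 6.4 × 0.8 = 5.12°C, giving -8.84°C.
From 3000 m to 2400 m (dry descent): warms by 9.8 × 0.6 = 5.88°C, giving -2.96°C.

-2.96°C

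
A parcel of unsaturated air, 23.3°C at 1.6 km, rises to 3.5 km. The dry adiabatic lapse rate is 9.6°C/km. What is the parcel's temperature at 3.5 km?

5.06°C

1600–3500 m, dry adiabatic: Δz = 1.9 km ⇒ ΔT = -18.24°C; T = 5.06°C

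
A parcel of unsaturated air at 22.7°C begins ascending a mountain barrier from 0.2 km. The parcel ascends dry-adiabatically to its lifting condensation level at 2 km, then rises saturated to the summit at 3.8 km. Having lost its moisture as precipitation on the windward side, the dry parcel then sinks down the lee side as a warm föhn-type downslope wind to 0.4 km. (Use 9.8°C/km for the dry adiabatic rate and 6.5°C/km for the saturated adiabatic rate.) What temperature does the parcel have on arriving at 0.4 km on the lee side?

200 → 2000 m (dry, 9.8°C/km): ΔT = -9.8 × 1.8 = -17.64°C → T = 5.06°C
2000 → 3800 m (saturated, 6.5°C/km): ΔT = -6.5 × 1.8 = -11.7°C → T = -6.64°C
3800 → 400 m (dry descent, 9.8°C/km): ΔT = +9.8 × 3.4 = +33.32°C → T = 26.68°C

26.68°C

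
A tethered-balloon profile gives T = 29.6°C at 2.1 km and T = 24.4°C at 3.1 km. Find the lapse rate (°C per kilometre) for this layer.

Γ = −ΔT/Δz = (29.6 − 24.4) / (3100 − 2100) m
  = 5.2°C / 1 km = 5.2°C/km

5.2°C/km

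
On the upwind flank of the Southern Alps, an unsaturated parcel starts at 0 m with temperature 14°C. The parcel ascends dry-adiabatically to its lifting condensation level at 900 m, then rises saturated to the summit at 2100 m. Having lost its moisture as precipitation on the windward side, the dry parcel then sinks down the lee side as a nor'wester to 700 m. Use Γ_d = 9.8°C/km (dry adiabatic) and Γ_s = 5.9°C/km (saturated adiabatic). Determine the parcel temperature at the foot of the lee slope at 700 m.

11.82°C

From 0 m to 900 m (dry): cools by 9.8 × 0.9 = 8.82°C, giving 5.18°C.
From 900 m to 2100 m (saturated): cools by 5.9 × 1.2 = 7.08°C, giving -1.9°C.
From 2100 m to 700 m (dry descent): warms by 9.8 × 1.4 = 13.72°C, giving 11.82°C.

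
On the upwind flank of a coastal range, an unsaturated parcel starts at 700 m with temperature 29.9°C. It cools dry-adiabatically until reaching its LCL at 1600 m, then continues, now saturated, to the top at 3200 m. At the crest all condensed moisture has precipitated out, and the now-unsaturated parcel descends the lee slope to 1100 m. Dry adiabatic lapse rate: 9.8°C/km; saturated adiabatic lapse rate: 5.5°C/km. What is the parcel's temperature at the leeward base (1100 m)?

From 700 m to 1600 m (dry): cools by 9.8 × 0.9 = 8.82°C, giving 21.08°C.
From 1600 m to 3200 m (saturated): cools by 5.5 × 1.6 = 8.8°C, giving 12.28°C.
From 3200 m to 1100 m (dry descent): warms by 9.8 × 2.1 = 20.58°C, giving 32.86°C.

32.86°C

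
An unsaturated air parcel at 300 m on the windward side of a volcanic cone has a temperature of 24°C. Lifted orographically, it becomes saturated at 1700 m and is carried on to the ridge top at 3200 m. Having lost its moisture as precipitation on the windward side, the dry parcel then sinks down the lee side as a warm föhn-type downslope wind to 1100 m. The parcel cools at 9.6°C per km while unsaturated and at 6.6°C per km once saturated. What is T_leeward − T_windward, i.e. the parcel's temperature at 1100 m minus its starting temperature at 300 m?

-3.18°C

300–1700 m, dry: Δz = 1.4 km ⇒ ΔT = -13.44°C; T = 10.56°C
1700–3200 m, saturated: Δz = 1.5 km ⇒ ΔT = -9.9°C; T = 0.66°C
3200–1100 m, dry descent: Δz = 2.1 km ⇒ ΔT = +20.16°C; T = 20.82°C
Net change vs windward start: 20.82 − 24 = -3.18°C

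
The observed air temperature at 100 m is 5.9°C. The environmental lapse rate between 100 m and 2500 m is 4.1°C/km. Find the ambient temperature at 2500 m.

100–2500 m, environmental: Δz = 2.4 km ⇒ ΔT = -9.84°C; T = -3.94°C

-3.94°C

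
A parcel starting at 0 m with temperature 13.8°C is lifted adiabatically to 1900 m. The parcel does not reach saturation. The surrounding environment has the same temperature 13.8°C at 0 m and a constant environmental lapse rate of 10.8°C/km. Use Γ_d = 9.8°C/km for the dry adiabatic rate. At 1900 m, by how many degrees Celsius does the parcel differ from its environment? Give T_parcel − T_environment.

+1.9°C (parcel warmer than environment)

Parcel:
  0 → 1900 m (dry, 9.8°C/km): ΔT = -9.8 × 1.9 = -18.62°C → T = -4.82°C
Environment:
  0 → 1900 m (environment, 10.8°C/km): ΔT = -10.8 × 1.9 = -20.52°C → T = -6.72°C
T_parcel − T_env = -4.82 − (-6.72) = +1.9°C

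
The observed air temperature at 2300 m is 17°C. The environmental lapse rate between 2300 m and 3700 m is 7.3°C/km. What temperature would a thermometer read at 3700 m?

Environmental to 3700 m: -7.3 × 1.4 km = -10.22°C, so T = 6.78°C.

6.78°C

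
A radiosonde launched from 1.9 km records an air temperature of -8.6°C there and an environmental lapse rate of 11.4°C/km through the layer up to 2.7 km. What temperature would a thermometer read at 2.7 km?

From 1900 m to 2700 m (environmental): cools by 11.4 × 0.8 = 9.12°C, giving -17.72°C.

-17.72°C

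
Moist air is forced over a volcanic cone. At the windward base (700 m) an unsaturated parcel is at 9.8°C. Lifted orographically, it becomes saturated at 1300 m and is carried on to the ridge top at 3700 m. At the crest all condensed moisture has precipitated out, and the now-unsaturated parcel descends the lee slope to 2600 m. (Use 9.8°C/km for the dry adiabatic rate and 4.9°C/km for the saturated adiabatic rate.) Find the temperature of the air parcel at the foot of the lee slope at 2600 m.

2.94°C

From 700 m to 1300 m (dry): cools by 9.8 × 0.6 = 5.88°C, giving 3.92°C.
From 1300 m to 3700 m (saturated): cools by 4.9 × 2.4 = 11.76°C, giving -7.84°C.
From 3700 m to 2600 m (dry descent): warms by 9.8 × 1.1 = 10.78°C, giving 2.94°C.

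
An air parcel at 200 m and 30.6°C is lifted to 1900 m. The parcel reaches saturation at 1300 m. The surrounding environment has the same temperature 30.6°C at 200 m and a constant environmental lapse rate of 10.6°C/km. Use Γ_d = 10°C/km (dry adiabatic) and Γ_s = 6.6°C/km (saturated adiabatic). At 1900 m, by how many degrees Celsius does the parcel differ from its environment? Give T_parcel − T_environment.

Parcel:
  200–1300 m, dry: Δz = 1.1 km ⇒ ΔT = -11°C; T = 19.6°C
  1300–1900 m, saturated: Δz = 0.6 km ⇒ ΔT = -3.96°C; T = 15.64°C
Environment:
  200–1900 m, environment: Δz = 1.7 km ⇒ ΔT = -18.02°C; T = 12.58°C
T_parcel − T_env = 15.64 − 12.58 = +3.06°C

+3.06°C (parcel warmer than environment)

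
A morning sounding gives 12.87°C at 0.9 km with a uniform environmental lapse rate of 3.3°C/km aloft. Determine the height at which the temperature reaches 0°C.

4.8 km

Height above start = (12.87 − 0) / 3.3 = 3.9 km
Altitude = 900 m + 3900 m = 4800 m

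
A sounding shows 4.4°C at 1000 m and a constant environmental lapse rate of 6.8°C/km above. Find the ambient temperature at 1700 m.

Environmental to 1700 m: -6.8 × 0.7 km = -4.76°C, so T = -0.36°C.

-0.36°C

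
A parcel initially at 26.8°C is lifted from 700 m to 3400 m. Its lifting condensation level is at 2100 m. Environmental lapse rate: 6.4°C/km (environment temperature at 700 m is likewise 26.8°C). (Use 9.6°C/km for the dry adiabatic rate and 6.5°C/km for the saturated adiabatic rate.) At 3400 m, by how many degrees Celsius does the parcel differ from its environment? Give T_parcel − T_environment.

-4.61°C (parcel cooler than environment)

Parcel:
  700–2100 m, dry: Δz = 1.4 km ⇒ ΔT = -13.44°C; T = 13.36°C
  2100–3400 m, saturated: Δz = 1.3 km ⇒ ΔT = -8.45°C; T = 4.91°C
Environment:
  700–3400 m, environment: Δz = 2.7 km ⇒ ΔT = -17.28°C; T = 9.52°C
T_parcel − T_env = 4.91 − 9.52 = -4.61°C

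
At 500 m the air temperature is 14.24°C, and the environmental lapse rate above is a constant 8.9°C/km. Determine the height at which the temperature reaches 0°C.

Height above start = (14.24 − 0) / 8.9 = 1.6 km
Altitude = 500 m + 1600 m = 2100 m

2100 m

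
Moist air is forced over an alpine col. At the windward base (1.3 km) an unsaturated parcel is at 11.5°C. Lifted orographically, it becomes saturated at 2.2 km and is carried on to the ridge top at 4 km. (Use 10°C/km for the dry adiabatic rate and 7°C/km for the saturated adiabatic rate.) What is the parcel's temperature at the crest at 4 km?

1300 → 2200 m (dry, 10°C/km): ΔT = -10 × 0.9 = -9°C → T = 2.5°C
2200 → 4000 m (saturated, 7°C/km): ΔT = -7 × 1.8 = -12.6°C → T = -10.1°C

-10.1°C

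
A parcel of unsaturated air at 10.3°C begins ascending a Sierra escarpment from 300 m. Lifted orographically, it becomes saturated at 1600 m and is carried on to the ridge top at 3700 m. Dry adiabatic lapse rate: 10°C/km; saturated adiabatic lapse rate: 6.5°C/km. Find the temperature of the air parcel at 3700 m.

-16.35°C

300 → 1600 m (dry, 10°C/km): ΔT = -10 × 1.3 = -13°C → T = -2.7°C
1600 → 3700 m (saturated, 6.5°C/km): ΔT = -6.5 × 2.1 = -13.65°C → T = -16.35°C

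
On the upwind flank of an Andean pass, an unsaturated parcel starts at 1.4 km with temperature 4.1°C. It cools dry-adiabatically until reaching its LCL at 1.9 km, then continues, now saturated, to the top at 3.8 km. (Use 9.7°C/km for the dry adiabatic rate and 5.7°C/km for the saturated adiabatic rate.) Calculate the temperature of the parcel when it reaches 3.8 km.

Dry to 1900 m: -9.7 × 0.5 km = -4.85°C, so T = -0.75°C.
Saturated to 3800 m: -5.7 × 1.9 km = -10.83°C, so T = -11.58°C.

-11.58°C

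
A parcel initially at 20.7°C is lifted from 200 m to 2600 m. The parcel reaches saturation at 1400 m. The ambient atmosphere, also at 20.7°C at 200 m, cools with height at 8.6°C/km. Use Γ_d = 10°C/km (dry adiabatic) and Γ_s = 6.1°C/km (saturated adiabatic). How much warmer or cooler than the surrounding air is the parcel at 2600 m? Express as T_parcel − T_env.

Parcel:
  200 → 1400 m (dry, 10°C/km): ΔT = -10 × 1.2 = -12°C → T = 8.7°C
  1400 → 2600 m (saturated, 6.1°C/km): ΔT = -6.1 × 1.2 = -7.32°C → T = 1.38°C
Environment:
  200 → 2600 m (environment, 8.6°C/km): ΔT = -8.6 × 2.4 = -20.64°C → T = 0.06°C
T_parcel − T_env = 1.38 − 0.06 = +1.32°C

+1.32°C (parcel warmer than environment)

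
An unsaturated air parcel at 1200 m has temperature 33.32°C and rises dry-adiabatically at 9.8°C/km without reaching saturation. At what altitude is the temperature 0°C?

4600 m

Height above start = (33.32 − 0) / 9.8 = 3.4 km
Altitude = 1200 m + 3400 m = 4600 m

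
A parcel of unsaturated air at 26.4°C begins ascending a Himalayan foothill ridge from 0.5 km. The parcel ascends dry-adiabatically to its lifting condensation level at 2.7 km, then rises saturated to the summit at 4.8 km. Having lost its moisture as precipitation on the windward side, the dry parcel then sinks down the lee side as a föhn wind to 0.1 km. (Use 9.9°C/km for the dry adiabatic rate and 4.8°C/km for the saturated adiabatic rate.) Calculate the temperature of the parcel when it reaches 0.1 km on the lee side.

Dry to 2700 m: -9.9 × 2.2 km = -21.78°C, so T = 4.62°C.
Saturated to 4800 m: -4.8 × 2.1 km = -10.08°C, so T = -5.46°C.
Dry descent to 100 m: +9.9 × 4.7 km = +46.53°C, so T = 41.07°C.

41.07°C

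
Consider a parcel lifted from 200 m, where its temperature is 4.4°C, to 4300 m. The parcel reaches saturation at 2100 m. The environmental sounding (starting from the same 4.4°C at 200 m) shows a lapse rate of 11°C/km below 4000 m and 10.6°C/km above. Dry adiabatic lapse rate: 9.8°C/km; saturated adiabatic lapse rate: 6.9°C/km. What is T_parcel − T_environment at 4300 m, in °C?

+11.18°C (parcel warmer than environment)

Parcel:
  From 200 m to 2100 m (dry): cools by 9.8 × 1.9 = 18.62°C, giving -14.22°C.
  From 2100 m to 4300 m (saturated): cools by 6.9 × 2.2 = 15.18°C, giving -29.4°C.
Environment:
  From 200 m to 4000 m (environment, lower layer): cools by 11 × 3.8 = 41.8°C, giving -37.4°C.
  From 4000 m to 4300 m (environment, upper layer): cools by 10.6 × 0.3 = 3.18°C, giving -40.58°C.
T_parcel − T_env = -29.4 − (-40.58) = +11.18°C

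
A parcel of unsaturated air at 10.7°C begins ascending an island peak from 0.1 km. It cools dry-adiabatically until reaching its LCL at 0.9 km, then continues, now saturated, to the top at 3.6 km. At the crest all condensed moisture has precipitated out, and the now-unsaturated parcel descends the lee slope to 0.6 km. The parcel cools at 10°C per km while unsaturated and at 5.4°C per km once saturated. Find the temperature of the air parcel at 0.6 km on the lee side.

18.12°C

Dry to 900 m: -10 × 0.8 km = -8°C, so T = 2.7°C.
Saturated to 3600 m: -5.4 × 2.7 km = -14.58°C, so T = -11.88°C.
Dry descent to 600 m: +10 × 3 km = +30°C, so T = 18.12°C.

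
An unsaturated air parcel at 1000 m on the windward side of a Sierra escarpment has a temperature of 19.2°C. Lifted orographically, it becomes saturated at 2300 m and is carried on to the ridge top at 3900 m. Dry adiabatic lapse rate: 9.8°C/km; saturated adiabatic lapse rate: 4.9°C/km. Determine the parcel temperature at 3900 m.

1000–2300 m, dry: Δz = 1.3 km ⇒ ΔT = -12.74°C; T = 6.46°C
2300–3900 m, saturated: Δz = 1.6 km ⇒ ΔT = -7.84°C; T = -1.38°C

-1.38°C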